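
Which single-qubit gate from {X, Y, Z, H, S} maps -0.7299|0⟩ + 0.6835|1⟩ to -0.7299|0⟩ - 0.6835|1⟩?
Z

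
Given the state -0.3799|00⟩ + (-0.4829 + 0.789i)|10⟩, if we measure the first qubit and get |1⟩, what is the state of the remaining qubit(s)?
(-0.522 + 0.8529i)|0⟩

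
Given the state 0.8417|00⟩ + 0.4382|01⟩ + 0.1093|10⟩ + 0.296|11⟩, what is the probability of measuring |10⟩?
0.01195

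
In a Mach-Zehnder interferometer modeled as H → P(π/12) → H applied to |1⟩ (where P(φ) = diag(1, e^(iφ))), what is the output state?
(0.01704 - 0.1294i)|0⟩ + (0.983 + 0.1294i)|1⟩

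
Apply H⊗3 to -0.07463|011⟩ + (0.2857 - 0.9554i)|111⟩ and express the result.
(0.07462 - 0.3378i)|000⟩ + (-0.07462 + 0.3378i)|001⟩ + (-0.07462 + 0.3378i)|010⟩ + (0.07462 - 0.3378i)|011⟩ + (-0.1274 + 0.3378i)|100⟩ + (0.1274 - 0.3378i)|101⟩ + (0.1274 - 0.3378i)|110⟩ + (-0.1274 + 0.3378i)|111⟩

H⊗3 gives amp(|y⟩) = (1/2√2) Σ_x (−1)^(x·y) amp(|x⟩), where x·y is the number of positions in which both x and y have a 1.
|000⟩: (-0.07463 + (0.2857 - 0.9554i))/(2√2) = (0.07462 - 0.3378i)
|001⟩: (0.07463 - (0.2857 - 0.9554i))/(2√2) = (-0.07462 + 0.3378i)
|010⟩: (0.07463 - (0.2857 - 0.9554i))/(2√2) = (-0.07462 + 0.3378i)
|011⟩: (-0.07463 + (0.2857 - 0.9554i))/(2√2) = (0.07462 - 0.3378i)
|100⟩: (-0.07463 - (0.2857 - 0.9554i))/(2√2) = (-0.1274 + 0.3378i)
|101⟩: (0.07463 + (0.2857 - 0.9554i))/(2√2) = (0.1274 - 0.3378i)
|110⟩: (0.07463 + (0.2857 - 0.9554i))/(2√2) = (0.1274 - 0.3378i)
|111⟩: (-0.07463 - (0.2857 - 0.9554i))/(2√2) = (-0.1274 + 0.3378i)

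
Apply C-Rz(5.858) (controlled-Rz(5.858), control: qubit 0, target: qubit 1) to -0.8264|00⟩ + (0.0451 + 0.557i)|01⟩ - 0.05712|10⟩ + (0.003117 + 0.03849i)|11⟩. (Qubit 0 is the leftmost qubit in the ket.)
-0.8264|00⟩ + (0.0451 + 0.557i)|01⟩ + (0.05583 + 0.01205i)|10⟩ + (-0.01117 - 0.03697i)|11⟩

C-Rz(5.858) leaves the control-|0⟩ kets |00⟩, |01⟩ unchanged and applies Rz(5.858) to qubit 1 on the control-|1⟩ pair (|10⟩, |11⟩).
Rz(5.858) = [[e^(−iθ/2), 0], [0, e^(iθ/2)]] with e^(±iθ/2) = cos(θ/2) ± i·sin(θ/2); θ = 5.858, cos(θ/2) ≈ -0.977487, sin(θ/2) ≈ 0.210995.
With a = amp(|10⟩) = -0.05712 and b = amp(|11⟩) = (0.003117 + 0.03849i):
new amp(|10⟩) = (-0.977487 - 0.210995i)·a = (0.05583 + 0.01205i)
new amp(|11⟩) = (-0.977487 + 0.210995i)·b = (-0.01117 - 0.03697i)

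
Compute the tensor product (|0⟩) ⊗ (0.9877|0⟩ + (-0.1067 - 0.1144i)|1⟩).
0.9877|00⟩ + (-0.1067 - 0.1144i)|01⟩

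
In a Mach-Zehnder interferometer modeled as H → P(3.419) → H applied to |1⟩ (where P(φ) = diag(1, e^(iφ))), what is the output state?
(0.9809 + 0.1369i)|0⟩ + (0.01912 - 0.1369i)|1⟩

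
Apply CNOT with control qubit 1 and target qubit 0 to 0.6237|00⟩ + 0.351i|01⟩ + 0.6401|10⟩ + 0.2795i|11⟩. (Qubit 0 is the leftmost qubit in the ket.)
0.6237|00⟩ + 0.2795i|01⟩ + 0.6401|10⟩ + 0.351i|11⟩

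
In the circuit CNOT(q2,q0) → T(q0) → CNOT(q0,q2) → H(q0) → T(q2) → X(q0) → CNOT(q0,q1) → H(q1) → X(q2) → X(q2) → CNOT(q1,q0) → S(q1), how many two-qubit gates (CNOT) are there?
4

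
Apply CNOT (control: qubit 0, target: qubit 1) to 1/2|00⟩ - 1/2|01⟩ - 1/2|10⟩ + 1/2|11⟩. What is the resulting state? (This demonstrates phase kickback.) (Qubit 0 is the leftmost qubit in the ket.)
1/2|00⟩ - 1/2|01⟩ + 1/2|10⟩ - 1/2|11⟩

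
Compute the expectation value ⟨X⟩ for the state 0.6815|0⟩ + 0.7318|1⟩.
0.9974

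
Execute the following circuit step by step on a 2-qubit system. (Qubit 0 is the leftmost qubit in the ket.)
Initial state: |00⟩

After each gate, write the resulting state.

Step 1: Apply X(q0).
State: |10⟩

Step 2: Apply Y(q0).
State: -i|00⟩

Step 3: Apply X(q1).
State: -i|01⟩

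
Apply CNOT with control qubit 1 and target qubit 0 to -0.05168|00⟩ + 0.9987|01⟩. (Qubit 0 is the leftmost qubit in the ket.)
-0.05168|00⟩ + 0.9987|11⟩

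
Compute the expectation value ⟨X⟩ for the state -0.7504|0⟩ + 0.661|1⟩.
-0.992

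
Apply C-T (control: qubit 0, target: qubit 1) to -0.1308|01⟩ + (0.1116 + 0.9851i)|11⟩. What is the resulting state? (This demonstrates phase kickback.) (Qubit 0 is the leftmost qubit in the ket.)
-0.1308|01⟩ + (-0.6177 + 0.7755i)|11⟩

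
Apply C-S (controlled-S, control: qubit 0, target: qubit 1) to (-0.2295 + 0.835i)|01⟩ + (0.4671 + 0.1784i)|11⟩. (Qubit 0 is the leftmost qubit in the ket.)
(-0.2295 + 0.835i)|01⟩ + (-0.1784 + 0.4671i)|11⟩

C-S leaves the control-|0⟩ kets |00⟩, |01⟩ unchanged and applies S to qubit 1 on the control-|1⟩ pair (|10⟩, |11⟩).
S = [[1, 0], [0, i]].
With a = amp(|10⟩) = 0 and b = amp(|11⟩) = (0.4671 + 0.1784i):
new amp(|10⟩) = (1)·a = 0
new amp(|11⟩) = (i)·b = (-0.1784 + 0.4671i)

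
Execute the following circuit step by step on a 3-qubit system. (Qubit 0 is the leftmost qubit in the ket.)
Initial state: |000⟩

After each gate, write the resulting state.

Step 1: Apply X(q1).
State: |010⟩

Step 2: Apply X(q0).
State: |110⟩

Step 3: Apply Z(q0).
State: -|110⟩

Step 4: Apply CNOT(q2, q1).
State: -|110⟩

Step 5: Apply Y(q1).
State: i|100⟩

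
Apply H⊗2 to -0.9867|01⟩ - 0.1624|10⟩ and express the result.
-0.5746|00⟩ + 0.4122|01⟩ - 0.4122|10⟩ + 0.5746|11⟩

H⊗2 gives amp(|y⟩) = (1/2) Σ_x (−1)^(x·y) amp(|x⟩), where x·y is the number of positions in which both x and y have a 1.
|00⟩: (-0.9867 - 0.1624)/2 = -0.5746
|01⟩: (0.9867 - 0.1624)/2 = 0.4122
|10⟩: (-0.9867 + 0.1624)/2 = -0.4122
|11⟩: (0.9867 + 0.1624)/2 = 0.5746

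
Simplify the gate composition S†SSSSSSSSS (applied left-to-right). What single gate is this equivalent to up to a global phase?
I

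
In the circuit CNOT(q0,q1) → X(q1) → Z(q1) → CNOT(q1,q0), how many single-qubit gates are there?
2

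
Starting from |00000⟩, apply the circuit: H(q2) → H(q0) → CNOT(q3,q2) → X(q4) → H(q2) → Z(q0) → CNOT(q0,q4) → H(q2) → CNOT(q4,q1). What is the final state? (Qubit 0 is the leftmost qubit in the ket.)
1/2|01001⟩ + 1/2|01101⟩ - 1/2|10000⟩ - 1/2|10100⟩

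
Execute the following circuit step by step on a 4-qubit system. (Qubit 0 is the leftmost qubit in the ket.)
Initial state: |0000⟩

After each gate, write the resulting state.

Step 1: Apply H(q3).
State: 1/√2|0000⟩ + 1/√2|0001⟩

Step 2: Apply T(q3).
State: 1/√2|0000⟩ + (1/2 + (1/2)i)|0001⟩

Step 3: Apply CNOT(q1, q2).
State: 1/√2|0000⟩ + (1/2 + (1/2)i)|0001⟩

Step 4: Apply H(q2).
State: 1/2|0000⟩ + (1/√8 + (1/√8)i)|0001⟩ + 1/2|0010⟩ + (1/√8 + (1/√8)i)|0011⟩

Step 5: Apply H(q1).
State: 1/√8|0000⟩ + (0.25 + 0.25i)|0001⟩ + 1/√8|0010⟩ + (0.25 + 0.25i)|0011⟩ + 1/√8|0100⟩ + (0.25 + 0.25i)|0101⟩ + 1/√8|0110⟩ + (0.25 + 0.25i)|0111⟩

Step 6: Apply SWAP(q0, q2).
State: 1/√8|0000⟩ + (0.25 + 0.25i)|0001⟩ + 1/√8|0100⟩ + (0.25 + 0.25i)|0101⟩ + 1/√8|1000⟩ + (0.25 + 0.25i)|1001⟩ + 1/√8|1100⟩ + (0.25 + 0.25i)|1101⟩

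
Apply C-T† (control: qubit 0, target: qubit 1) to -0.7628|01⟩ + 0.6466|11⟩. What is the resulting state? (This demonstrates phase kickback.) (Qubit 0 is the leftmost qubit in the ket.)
-0.7628|01⟩ + (0.4572 - 0.4572i)|11⟩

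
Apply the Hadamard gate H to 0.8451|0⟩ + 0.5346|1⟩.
0.9756|0⟩ + 0.2196|1⟩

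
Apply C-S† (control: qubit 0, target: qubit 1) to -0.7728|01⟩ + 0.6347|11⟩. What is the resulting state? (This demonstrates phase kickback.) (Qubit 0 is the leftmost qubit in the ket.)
-0.7728|01⟩ - 0.6347i|11⟩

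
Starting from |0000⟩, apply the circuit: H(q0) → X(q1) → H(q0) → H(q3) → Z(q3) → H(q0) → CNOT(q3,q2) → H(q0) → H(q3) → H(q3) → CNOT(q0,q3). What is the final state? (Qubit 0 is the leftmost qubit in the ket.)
1/√2|0100⟩ - 1/√2|0111⟩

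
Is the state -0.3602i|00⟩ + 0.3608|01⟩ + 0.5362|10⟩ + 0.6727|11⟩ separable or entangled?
Entangled

Writing the state as a|00⟩ + b|01⟩ + c|10⟩ + d|11⟩, it is a product state iff ad − bc = 0.
Here (a, b, c, d) = (-0.3602i, 0.3608, 0.5362, 0.6727): ad − bc = (-0.3602i)(0.6727) − (0.3608)(0.5362) = (-0.1935 - 0.2423i) ≠ 0, so the state is entangled.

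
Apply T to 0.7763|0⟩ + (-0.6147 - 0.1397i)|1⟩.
0.7763|0⟩ + (-0.3359 - 0.5334i)|1⟩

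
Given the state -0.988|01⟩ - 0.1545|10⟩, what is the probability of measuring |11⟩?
0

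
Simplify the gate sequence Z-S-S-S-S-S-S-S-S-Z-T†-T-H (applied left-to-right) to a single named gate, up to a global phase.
H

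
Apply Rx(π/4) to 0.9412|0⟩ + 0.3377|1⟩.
(0.8696 - 0.1292i)|0⟩ + (0.312 - 0.3602i)|1⟩

Rx(π/4) = [[cos(θ/2), −i·sin(θ/2)], [−i·sin(θ/2), cos(θ/2)]]; θ = π/4, cos(θ/2) ≈ 0.92388, sin(θ/2) ≈ 0.382683.
With a = amp(|0⟩) = 0.9412 and b = amp(|1⟩) = 0.3377:
new amp(|0⟩) = (0.92388)·a + (-0.382683i)·b = (0.8696 - 0.1292i)
new amp(|1⟩) = (-0.382683i)·a + (0.92388)·b = (0.312 - 0.3602i)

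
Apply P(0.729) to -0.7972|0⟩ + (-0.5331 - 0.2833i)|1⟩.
-0.7972|0⟩ + (-0.2089 - 0.5664i)|1⟩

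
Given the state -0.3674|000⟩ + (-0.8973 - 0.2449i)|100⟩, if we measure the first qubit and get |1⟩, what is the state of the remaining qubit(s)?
(-0.9647 - 0.2633i)|00⟩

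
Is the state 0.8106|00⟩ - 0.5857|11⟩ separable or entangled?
Entangled

Writing the state as a|00⟩ + b|01⟩ + c|10⟩ + d|11⟩, it is a product state iff ad − bc = 0.
Here (a, b, c, d) = (0.8106, 0, 0, -0.5857): ad − bc = (0.8106)(-0.5857) − (0)(0) = -0.4748 ≠ 0, so the state is entangled.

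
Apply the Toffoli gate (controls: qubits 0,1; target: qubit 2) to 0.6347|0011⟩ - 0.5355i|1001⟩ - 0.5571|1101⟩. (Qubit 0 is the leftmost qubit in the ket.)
0.6347|0011⟩ - 0.5355i|1001⟩ - 0.5571|1111⟩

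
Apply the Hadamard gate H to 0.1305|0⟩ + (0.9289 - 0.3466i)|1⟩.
(0.7491 - 0.2451i)|0⟩ + (-0.5646 + 0.2451i)|1⟩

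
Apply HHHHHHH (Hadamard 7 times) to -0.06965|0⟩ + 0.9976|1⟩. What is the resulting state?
0.6562|0⟩ - 0.7547|1⟩

H² = I, so H^7 = H: a single Hadamard. With (a, b) = (-0.06965, 0.9976), H gives ((a + b)/√2, (a − b)/√2) = (0.6562, -0.7547).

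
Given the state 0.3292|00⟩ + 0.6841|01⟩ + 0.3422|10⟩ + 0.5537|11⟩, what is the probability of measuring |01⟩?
0.468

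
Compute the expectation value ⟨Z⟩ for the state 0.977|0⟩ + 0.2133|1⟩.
0.909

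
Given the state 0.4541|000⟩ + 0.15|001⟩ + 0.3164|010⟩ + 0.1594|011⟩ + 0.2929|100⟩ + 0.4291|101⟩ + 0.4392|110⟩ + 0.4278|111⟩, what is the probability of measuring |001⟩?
0.0225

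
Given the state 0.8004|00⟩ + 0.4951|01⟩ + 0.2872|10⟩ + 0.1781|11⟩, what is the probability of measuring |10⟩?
0.08248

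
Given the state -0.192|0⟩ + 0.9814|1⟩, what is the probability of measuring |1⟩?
0.9631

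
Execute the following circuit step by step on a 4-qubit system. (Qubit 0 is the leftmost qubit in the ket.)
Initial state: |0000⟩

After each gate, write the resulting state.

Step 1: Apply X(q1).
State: |0100⟩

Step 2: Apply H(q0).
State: 1/√2|0100⟩ + 1/√2|1100⟩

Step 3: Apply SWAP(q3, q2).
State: 1/√2|0100⟩ + 1/√2|1100⟩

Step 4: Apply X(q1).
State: 1/√2|0000⟩ + 1/√2|1000⟩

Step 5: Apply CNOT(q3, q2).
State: 1/√2|0000⟩ + 1/√2|1000⟩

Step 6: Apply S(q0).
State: 1/√2|0000⟩ + (1/√2)i|1000⟩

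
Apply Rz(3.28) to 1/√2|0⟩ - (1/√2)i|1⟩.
(-0.0489 - 0.7054i)|0⟩ + (0.7054 + 0.0489i)|1⟩

Rz(3.28) = [[e^(−iθ/2), 0], [0, e^(iθ/2)]] with e^(±iθ/2) = cos(θ/2) ± i·sin(θ/2); θ = 3.28, cos(θ/2) ≈ -0.0691484, sin(θ/2) ≈ 0.997606.
With a = amp(|0⟩) = 1/√2 and b = amp(|1⟩) = -(1/√2)i:
new amp(|0⟩) = (-0.0691484 - 0.997606i)·a = (-0.0489 - 0.7054i)
new amp(|1⟩) = (-0.0691484 + 0.997606i)·b = (0.7054 + 0.0489i)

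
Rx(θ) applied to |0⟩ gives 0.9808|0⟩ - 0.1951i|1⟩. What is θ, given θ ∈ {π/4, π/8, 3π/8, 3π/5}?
π/8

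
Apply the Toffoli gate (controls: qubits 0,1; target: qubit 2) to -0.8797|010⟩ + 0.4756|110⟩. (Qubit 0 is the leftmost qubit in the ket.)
-0.8797|010⟩ + 0.4756|111⟩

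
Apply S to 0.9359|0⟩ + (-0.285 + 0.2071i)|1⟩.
0.9359|0⟩ + (-0.2071 - 0.285i)|1⟩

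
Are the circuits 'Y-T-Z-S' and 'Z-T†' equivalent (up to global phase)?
No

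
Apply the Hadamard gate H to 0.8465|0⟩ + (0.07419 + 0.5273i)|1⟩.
(0.651 + 0.3729i)|0⟩ + (0.5461 - 0.3729i)|1⟩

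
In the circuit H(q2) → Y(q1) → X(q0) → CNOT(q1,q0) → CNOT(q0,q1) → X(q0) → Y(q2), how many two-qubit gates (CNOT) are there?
2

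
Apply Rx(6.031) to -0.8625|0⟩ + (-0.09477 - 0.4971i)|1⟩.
(0.7931 + 0.01192i)|0⟩ + (0.09402 + 0.6016i)|1⟩

Rx(6.031) = [[cos(θ/2), −i·sin(θ/2)], [−i·sin(θ/2), cos(θ/2)]]; θ = 6.031, cos(θ/2) ≈ -0.992061, sin(θ/2) ≈ 0.125759.
With a = amp(|0⟩) = -0.8625 and b = amp(|1⟩) = (-0.09477 - 0.4971i):
new amp(|0⟩) = (-0.992061)·a + (-0.125759i)·b = (0.7931 + 0.01192i)
new amp(|1⟩) = (-0.125759i)·a + (-0.992061)·b = (0.09402 + 0.6016i)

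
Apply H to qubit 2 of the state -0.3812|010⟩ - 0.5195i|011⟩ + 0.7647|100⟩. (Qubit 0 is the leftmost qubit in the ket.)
(-0.2695 - 0.3673i)|010⟩ + (-0.2695 + 0.3673i)|011⟩ + 0.5407|100⟩ + 0.5407|101⟩

H on qubit 2 mixes each pair of kets that differ only in qubit 2: amplitudes (a, b) of (|…0…⟩, |…1…⟩) become ((a + b)/√2, (a − b)/√2). Kets absent from the input have amplitude 0.
(|010⟩, |011⟩): (a, b) = (-0.3812, -0.5195i) → ((-0.2695 - 0.3673i), (-0.2695 + 0.3673i))
(|100⟩, |101⟩): (a, b) = (0.7647, 0) → (0.5407, 0.5407)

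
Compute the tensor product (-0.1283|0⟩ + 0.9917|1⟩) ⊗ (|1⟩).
-0.1283|01⟩ + 0.9917|11⟩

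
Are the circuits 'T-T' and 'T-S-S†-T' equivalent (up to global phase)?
Yes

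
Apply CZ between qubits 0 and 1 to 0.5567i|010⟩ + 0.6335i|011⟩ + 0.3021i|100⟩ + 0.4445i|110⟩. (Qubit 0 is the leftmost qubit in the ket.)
0.5567i|010⟩ + 0.6335i|011⟩ + 0.3021i|100⟩ - 0.4445i|110⟩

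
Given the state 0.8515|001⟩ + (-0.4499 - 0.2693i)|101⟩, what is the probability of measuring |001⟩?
0.7251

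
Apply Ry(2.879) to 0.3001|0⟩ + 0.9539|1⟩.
-0.9064|0⟩ + 0.4224|1⟩

Ry(2.879) = [[cos(θ/2), −sin(θ/2)], [sin(θ/2), cos(θ/2)]]; θ = 2.879, cos(θ/2) ≈ 0.130919, sin(θ/2) ≈ 0.991393.
With a = amp(|0⟩) = 0.3001 and b = amp(|1⟩) = 0.9539:
new amp(|0⟩) = (0.130919)·a + (-0.991393)·b = -0.9064
new amp(|1⟩) = (0.991393)·a + (0.130919)·b = 0.4224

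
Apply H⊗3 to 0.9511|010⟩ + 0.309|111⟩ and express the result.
0.4455|000⟩ + 0.227|001⟩ - 0.4455|010⟩ - 0.227|011⟩ + 0.227|100⟩ + 0.4455|101⟩ - 0.227|110⟩ - 0.4455|111⟩

H⊗3 gives amp(|y⟩) = (1/2√2) Σ_x (−1)^(x·y) amp(|x⟩), where x·y is the number of positions in which both x and y have a 1.
|000⟩: (0.9511 + 0.309)/(2√2) = 0.4455
|001⟩: (0.9511 - 0.309)/(2√2) = 0.227
|010⟩: (-0.9511 - 0.309)/(2√2) = -0.4455
|011⟩: (-0.9511 + 0.309)/(2√2) = -0.227
|100⟩: (0.9511 - 0.309)/(2√2) = 0.227
|101⟩: (0.9511 + 0.309)/(2√2) = 0.4455
|110⟩: (-0.9511 + 0.309)/(2√2) = -0.227
|111⟩: (-0.9511 - 0.309)/(2√2) = -0.4455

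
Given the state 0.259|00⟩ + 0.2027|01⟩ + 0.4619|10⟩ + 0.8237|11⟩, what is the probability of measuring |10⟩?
0.2134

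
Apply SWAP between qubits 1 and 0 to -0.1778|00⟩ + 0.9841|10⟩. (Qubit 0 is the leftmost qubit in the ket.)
-0.1778|00⟩ + 0.9841|01⟩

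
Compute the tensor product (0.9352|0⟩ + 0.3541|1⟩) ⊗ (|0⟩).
0.9352|00⟩ + 0.3541|10⟩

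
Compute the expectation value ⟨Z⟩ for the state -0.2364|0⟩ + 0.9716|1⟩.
-0.8881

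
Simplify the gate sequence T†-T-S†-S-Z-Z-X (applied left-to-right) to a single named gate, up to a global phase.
X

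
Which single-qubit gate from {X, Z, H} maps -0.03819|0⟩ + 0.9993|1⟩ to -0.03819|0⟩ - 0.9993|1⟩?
Z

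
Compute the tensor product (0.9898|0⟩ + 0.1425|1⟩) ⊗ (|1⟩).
0.9898|01⟩ + 0.1425|11⟩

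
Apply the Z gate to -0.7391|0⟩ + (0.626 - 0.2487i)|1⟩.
-0.7391|0⟩ + (-0.626 + 0.2487i)|1⟩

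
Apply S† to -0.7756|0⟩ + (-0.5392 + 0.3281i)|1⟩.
-0.7756|0⟩ + (0.3281 + 0.5392i)|1⟩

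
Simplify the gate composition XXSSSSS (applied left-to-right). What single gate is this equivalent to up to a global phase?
S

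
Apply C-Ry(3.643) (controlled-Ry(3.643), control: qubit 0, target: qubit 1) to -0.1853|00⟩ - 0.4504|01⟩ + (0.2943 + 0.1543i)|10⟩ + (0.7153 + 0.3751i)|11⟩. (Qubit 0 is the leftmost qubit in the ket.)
-0.1853|00⟩ - 0.4504|01⟩ + (-0.7659 - 0.4017i)|10⟩ + (0.1076 + 0.05642i)|11⟩

C-Ry(3.643) leaves the control-|0⟩ kets |00⟩, |01⟩ unchanged and applies Ry(3.643) to qubit 1 on the control-|1⟩ pair (|10⟩, |11⟩).
Ry(3.643) = [[cos(θ/2), −sin(θ/2)], [sin(θ/2), cos(θ/2)]]; θ = 3.643, cos(θ/2) ≈ -0.248086, sin(θ/2) ≈ 0.968738.
With a = amp(|10⟩) = (0.2943 + 0.1543i) and b = amp(|11⟩) = (0.7153 + 0.3751i):
new amp(|10⟩) = (-0.248086)·a + (-0.968738)·b = (-0.7659 - 0.4017i)
new amp(|11⟩) = (0.968738)·a + (-0.248086)·b = (0.1076 + 0.05642i)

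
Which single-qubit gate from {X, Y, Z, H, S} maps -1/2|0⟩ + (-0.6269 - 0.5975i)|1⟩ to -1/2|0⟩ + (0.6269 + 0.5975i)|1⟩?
Z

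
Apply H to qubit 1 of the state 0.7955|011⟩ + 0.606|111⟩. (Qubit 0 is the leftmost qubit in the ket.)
0.5625|001⟩ - 0.5625|011⟩ + 0.4285|101⟩ - 0.4285|111⟩

H on qubit 1 mixes each pair of kets that differ only in qubit 1: amplitudes (a, b) of (|…0…⟩, |…1…⟩) become ((a + b)/√2, (a − b)/√2). Kets absent from the input have amplitude 0.
(|001⟩, |011⟩): (a, b) = (0, 0.7955) → (0.5625, -0.5625)
(|101⟩, |111⟩): (a, b) = (0, 0.606) → (0.4285, -0.4285)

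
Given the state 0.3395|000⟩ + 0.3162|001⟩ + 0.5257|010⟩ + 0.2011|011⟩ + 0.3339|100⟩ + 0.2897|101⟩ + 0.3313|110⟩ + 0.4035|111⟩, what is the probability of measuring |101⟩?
0.08393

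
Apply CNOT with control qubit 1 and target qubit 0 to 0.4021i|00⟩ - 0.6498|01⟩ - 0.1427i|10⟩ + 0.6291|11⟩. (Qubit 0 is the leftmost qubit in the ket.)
0.4021i|00⟩ + 0.6291|01⟩ - 0.1427i|10⟩ - 0.6498|11⟩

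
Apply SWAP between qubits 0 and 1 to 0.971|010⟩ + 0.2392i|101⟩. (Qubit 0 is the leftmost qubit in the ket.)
0.2392i|011⟩ + 0.971|100⟩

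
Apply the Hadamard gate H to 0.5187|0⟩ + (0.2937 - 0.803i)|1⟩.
(0.5745 - 0.5678i)|0⟩ + (0.1591 + 0.5678i)|1⟩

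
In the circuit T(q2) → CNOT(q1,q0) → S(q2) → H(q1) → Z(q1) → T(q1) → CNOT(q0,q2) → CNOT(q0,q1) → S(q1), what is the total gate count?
9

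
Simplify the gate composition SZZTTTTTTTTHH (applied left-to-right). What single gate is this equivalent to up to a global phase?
S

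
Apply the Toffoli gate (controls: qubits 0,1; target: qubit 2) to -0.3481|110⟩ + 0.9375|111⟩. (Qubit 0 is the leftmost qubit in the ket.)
0.9375|110⟩ - 0.3481|111⟩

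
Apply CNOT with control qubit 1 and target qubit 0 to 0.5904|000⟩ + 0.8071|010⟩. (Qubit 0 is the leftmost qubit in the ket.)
0.5904|000⟩ + 0.8071|110⟩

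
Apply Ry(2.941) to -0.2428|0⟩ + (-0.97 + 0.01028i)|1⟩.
(0.9408 - 0.01023i)|0⟩ + (-0.3387 + 0.001029i)|1⟩

Ry(2.941) = [[cos(θ/2), −sin(θ/2)], [sin(θ/2), cos(θ/2)]]; θ = 2.941, cos(θ/2) ≈ 0.100128, sin(θ/2) ≈ 0.994975.
With a = amp(|0⟩) = -0.2428 and b = amp(|1⟩) = (-0.97 + 0.01028i):
new amp(|0⟩) = (0.100128)·a + (-0.994975)·b = (0.9408 - 0.01023i)
new amp(|1⟩) = (0.994975)·a + (0.100128)·b = (-0.3387 + 0.001029i)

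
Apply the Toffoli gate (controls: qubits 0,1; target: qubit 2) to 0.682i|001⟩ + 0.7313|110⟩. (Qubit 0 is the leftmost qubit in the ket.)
0.682i|001⟩ + 0.7313|111⟩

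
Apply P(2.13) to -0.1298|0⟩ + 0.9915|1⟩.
-0.1298|0⟩ + (-0.526 + 0.8405i)|1⟩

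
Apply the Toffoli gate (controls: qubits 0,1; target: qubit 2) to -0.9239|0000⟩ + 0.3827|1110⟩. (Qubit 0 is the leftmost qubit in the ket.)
-0.9239|0000⟩ + 0.3827|1100⟩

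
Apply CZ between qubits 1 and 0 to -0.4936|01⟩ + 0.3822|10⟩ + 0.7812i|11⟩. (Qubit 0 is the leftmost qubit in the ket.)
-0.4936|01⟩ + 0.3822|10⟩ - 0.7812i|11⟩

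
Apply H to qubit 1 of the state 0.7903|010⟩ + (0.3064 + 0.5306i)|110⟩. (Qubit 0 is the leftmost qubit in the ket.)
0.5588|000⟩ - 0.5588|010⟩ + (0.2167 + 0.3752i)|100⟩ + (-0.2167 - 0.3752i)|110⟩

H on qubit 1 mixes each pair of kets that differ only in qubit 1: amplitudes (a, b) of (|…0…⟩, |…1…⟩) become ((a + b)/√2, (a − b)/√2). Kets absent from the input have amplitude 0.
(|000⟩, |010⟩): (a, b) = (0, 0.7903) → (0.5588, -0.5588)
(|100⟩, |110⟩): (a, b) = (0, (0.3064 + 0.5306i)) → ((0.2167 + 0.3752i), (-0.2167 - 0.3752i))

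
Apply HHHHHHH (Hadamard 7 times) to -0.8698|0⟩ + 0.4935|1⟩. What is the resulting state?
-0.2661|0⟩ - 0.964|1⟩

H² = I, so H^7 = H: a single Hadamard. With (a, b) = (-0.8698, 0.4935), H gives ((a + b)/√2, (a − b)/√2) = (-0.2661, -0.964).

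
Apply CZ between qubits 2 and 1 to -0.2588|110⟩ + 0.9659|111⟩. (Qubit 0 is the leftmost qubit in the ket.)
-0.2588|110⟩ - 0.9659|111⟩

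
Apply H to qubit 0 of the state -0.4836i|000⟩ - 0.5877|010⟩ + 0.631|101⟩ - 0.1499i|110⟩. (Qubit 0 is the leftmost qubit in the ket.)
-0.342i|000⟩ + 0.4462|001⟩ + (-0.4156 - 0.106i)|010⟩ - 0.342i|100⟩ - 0.4462|101⟩ + (-0.4156 + 0.106i)|110⟩

H on qubit 0 mixes each pair of kets that differ only in qubit 0: amplitudes (a, b) of (|…0…⟩, |…1…⟩) become ((a + b)/√2, (a − b)/√2). Kets absent from the input have amplitude 0.
(|000⟩, |100⟩): (a, b) = (-0.4836i, 0) → (-0.342i, -0.342i)
(|001⟩, |101⟩): (a, b) = (0, 0.631) → (0.4462, -0.4462)
(|010⟩, |110⟩): (a, b) = (-0.5877, -0.1499i) → ((-0.4156 - 0.106i), (-0.4156 + 0.106i))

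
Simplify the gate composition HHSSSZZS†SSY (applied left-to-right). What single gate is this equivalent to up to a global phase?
Y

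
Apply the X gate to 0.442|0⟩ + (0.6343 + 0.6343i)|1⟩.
(0.6343 + 0.6343i)|0⟩ + 0.442|1⟩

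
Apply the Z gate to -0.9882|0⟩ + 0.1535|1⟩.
-0.9882|0⟩ - 0.1535|1⟩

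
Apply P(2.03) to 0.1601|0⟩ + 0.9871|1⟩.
0.1601|0⟩ + (-0.4375 + 0.8848i)|1⟩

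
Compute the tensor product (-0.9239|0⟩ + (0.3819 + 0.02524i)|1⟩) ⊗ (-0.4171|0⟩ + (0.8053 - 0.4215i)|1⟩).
0.3854|00⟩ + (-0.744 + 0.3894i)|01⟩ + (-0.1593 - 0.01053i)|10⟩ + (0.3182 - 0.1406i)|11⟩

amp(|b₁b₂…⟩) = product of the factor amplitudes for bits b₁, b₂, …; only kets whose every factor amplitude is nonzero survive.
|00⟩: (-0.9239)(-0.4171) = 0.3854
|01⟩: (-0.9239)(0.8053 - 0.4215i) = (-0.744 + 0.3894i)
|10⟩: (0.3819 + 0.02524i)(-0.4171) = (-0.1593 - 0.01053i)
|11⟩: (0.3819 + 0.02524i)(0.8053 - 0.4215i) = (0.3182 - 0.1406i)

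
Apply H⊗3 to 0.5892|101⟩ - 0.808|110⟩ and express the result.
-0.07736|000⟩ - 0.494|001⟩ + 0.494|010⟩ + 0.07736|011⟩ + 0.07736|100⟩ + 0.494|101⟩ - 0.494|110⟩ - 0.07736|111⟩

H⊗3 gives amp(|y⟩) = (1/2√2) Σ_x (−1)^(x·y) amp(|x⟩), where x·y is the number of positions in which both x and y have a 1.
|000⟩: (0.5892 - 0.808)/(2√2) = -0.07736
|001⟩: (-0.5892 - 0.808)/(2√2) = -0.494
|010⟩: (0.5892 + 0.808)/(2√2) = 0.494
|011⟩: (-0.5892 + 0.808)/(2√2) = 0.07736
|100⟩: (-0.5892 + 0.808)/(2√2) = 0.07736
|101⟩: (0.5892 + 0.808)/(2√2) = 0.494
|110⟩: (-0.5892 - 0.808)/(2√2) = -0.494
|111⟩: (0.5892 - 0.808)/(2√2) = -0.07736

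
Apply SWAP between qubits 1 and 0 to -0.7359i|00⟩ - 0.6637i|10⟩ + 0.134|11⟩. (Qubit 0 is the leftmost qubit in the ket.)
-0.7359i|00⟩ - 0.6637i|01⟩ + 0.134|11⟩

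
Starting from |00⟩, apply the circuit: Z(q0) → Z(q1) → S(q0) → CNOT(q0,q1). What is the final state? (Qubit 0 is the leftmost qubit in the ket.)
|00⟩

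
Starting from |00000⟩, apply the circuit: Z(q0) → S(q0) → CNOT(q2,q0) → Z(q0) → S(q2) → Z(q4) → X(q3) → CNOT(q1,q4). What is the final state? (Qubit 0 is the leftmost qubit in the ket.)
|00010⟩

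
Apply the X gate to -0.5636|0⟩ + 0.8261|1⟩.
0.8261|0⟩ - 0.5636|1⟩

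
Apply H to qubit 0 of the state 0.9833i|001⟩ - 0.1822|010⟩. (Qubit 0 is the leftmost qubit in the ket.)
0.6953i|001⟩ - 0.1288|010⟩ + 0.6953i|101⟩ - 0.1288|110⟩

H on qubit 0 mixes each pair of kets that differ only in qubit 0: amplitudes (a, b) of (|…0…⟩, |…1…⟩) become ((a + b)/√2, (a − b)/√2). Kets absent from the input have amplitude 0.
(|001⟩, |101⟩): (a, b) = (0.9833i, 0) → (0.6953i, 0.6953i)
(|010⟩, |110⟩): (a, b) = (-0.1822, 0) → (-0.1288, -0.1288)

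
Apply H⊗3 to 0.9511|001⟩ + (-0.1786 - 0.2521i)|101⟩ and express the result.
(0.2731 - 0.08913i)|000⟩ + (-0.2731 + 0.08913i)|001⟩ + (0.2731 - 0.08913i)|010⟩ + (-0.2731 + 0.08913i)|011⟩ + (0.3994 + 0.08913i)|100⟩ + (-0.3994 - 0.08913i)|101⟩ + (0.3994 + 0.08913i)|110⟩ + (-0.3994 - 0.08913i)|111⟩

H⊗3 gives amp(|y⟩) = (1/2√2) Σ_x (−1)^(x·y) amp(|x⟩), where x·y is the number of positions in which both x and y have a 1.
|000⟩: (0.9511 + (-0.1786 - 0.2521i))/(2√2) = (0.2731 - 0.08913i)
|001⟩: (-0.9511 - (-0.1786 - 0.2521i))/(2√2) = (-0.2731 + 0.08913i)
|010⟩: (0.9511 + (-0.1786 - 0.2521i))/(2√2) = (0.2731 - 0.08913i)
|011⟩: (-0.9511 - (-0.1786 - 0.2521i))/(2√2) = (-0.2731 + 0.08913i)
|100⟩: (0.9511 - (-0.1786 - 0.2521i))/(2√2) = (0.3994 + 0.08913i)
|101⟩: (-0.9511 + (-0.1786 - 0.2521i))/(2√2) = (-0.3994 - 0.08913i)
|110⟩: (0.9511 - (-0.1786 - 0.2521i))/(2√2) = (0.3994 + 0.08913i)
|111⟩: (-0.9511 + (-0.1786 - 0.2521i))/(2√2) = (-0.3994 - 0.08913i)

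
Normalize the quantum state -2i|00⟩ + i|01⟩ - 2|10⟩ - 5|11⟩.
-0.343i|00⟩ + 0.1715i|01⟩ - 0.343|10⟩ - 0.8575|11⟩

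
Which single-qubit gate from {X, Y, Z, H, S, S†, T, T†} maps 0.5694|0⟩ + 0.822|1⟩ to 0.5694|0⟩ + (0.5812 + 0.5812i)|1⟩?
T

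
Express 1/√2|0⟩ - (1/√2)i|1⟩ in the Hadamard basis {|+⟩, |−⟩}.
(1/2 - (1/2)i)|+⟩ + (1/2 + (1/2)i)|−⟩

With |ψ⟩ = α|0⟩ + β|1⟩, the Hadamard-basis coefficients are ⟨+|ψ⟩ = (α + β)/√2 and ⟨−|ψ⟩ = (α − β)/√2.
Here α = 1/√2, β = -(1/√2)i: (α + β)/√2 = (1/2 - (1/2)i), (α − β)/√2 = (1/2 + (1/2)i).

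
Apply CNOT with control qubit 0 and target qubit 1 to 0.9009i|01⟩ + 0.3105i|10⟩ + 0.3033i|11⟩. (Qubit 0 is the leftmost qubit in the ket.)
0.9009i|01⟩ + 0.3033i|10⟩ + 0.3105i|11⟩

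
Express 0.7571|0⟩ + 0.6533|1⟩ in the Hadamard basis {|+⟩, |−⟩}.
0.9973|+⟩ + 0.0734|−⟩

With |ψ⟩ = α|0⟩ + β|1⟩, the Hadamard-basis coefficients are ⟨+|ψ⟩ = (α + β)/√2 and ⟨−|ψ⟩ = (α − β)/√2.
Here α = 0.7571, β = 0.6533: (α + β)/√2 = 0.9973, (α − β)/√2 = 0.0734.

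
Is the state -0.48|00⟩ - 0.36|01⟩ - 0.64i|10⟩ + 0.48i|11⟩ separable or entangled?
Entangled

Writing the state as a|00⟩ + b|01⟩ + c|10⟩ + d|11⟩, it is a product state iff ad − bc = 0.
Here (a, b, c, d) = (-0.48, -0.36, -0.64i, 0.48i): ad − bc = (-0.48)(0.48i) − (-0.36)(-0.64i) = -0.4608i ≠ 0, so the state is entangled.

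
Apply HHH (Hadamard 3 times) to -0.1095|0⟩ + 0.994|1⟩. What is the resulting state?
0.6254|0⟩ - 0.7803|1⟩

H² = I, so H^3 = H: a single Hadamard. With (a, b) = (-0.1095, 0.994), H gives ((a + b)/√2, (a − b)/√2) = (0.6254, -0.7803).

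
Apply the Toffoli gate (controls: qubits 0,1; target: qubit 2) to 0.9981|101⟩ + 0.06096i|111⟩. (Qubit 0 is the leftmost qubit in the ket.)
0.9981|101⟩ + 0.06096i|110⟩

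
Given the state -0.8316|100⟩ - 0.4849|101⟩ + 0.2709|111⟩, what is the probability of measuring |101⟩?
0.2351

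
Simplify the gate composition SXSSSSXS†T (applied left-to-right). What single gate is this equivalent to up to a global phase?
T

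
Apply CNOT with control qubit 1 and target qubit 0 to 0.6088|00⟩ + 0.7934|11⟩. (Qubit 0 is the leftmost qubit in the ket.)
0.6088|00⟩ + 0.7934|01⟩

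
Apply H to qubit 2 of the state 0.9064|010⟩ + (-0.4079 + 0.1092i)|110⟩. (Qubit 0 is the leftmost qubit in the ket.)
0.6409|010⟩ + 0.6409|011⟩ + (-0.2884 + 0.07722i)|110⟩ + (-0.2884 + 0.07722i)|111⟩

H on qubit 2 mixes each pair of kets that differ only in qubit 2: amplitudes (a, b) of (|…0…⟩, |…1…⟩) become ((a + b)/√2, (a − b)/√2). Kets absent from the input have amplitude 0.
(|010⟩, |011⟩): (a, b) = (0.9064, 0) → (0.6409, 0.6409)
(|110⟩, |111⟩): (a, b) = ((-0.4079 + 0.1092i), 0) → ((-0.2884 + 0.07722i), (-0.2884 + 0.07722i))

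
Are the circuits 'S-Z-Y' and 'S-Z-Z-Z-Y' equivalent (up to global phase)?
Yes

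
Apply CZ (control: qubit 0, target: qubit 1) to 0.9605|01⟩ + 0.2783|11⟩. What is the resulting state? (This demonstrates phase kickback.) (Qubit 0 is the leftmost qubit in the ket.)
0.9605|01⟩ - 0.2783|11⟩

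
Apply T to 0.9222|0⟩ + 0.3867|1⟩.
0.9222|0⟩ + (0.2734 + 0.2734i)|1⟩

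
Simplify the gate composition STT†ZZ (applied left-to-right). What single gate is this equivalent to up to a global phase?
S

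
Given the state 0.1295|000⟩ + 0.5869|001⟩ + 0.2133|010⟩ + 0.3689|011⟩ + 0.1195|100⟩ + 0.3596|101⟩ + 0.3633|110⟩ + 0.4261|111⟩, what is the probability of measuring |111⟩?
0.1816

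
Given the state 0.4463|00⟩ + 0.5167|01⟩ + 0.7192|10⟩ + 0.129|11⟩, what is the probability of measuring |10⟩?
0.5172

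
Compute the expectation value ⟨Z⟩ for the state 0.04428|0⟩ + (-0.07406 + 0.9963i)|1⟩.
-0.9961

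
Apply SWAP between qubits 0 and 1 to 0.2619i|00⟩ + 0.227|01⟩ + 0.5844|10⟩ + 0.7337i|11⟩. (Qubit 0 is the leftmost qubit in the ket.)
0.2619i|00⟩ + 0.5844|01⟩ + 0.227|10⟩ + 0.7337i|11⟩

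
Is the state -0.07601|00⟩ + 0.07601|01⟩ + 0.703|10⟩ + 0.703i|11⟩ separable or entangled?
Entangled

Writing the state as a|00⟩ + b|01⟩ + c|10⟩ + d|11⟩, it is a product state iff ad − bc = 0.
Here (a, b, c, d) = (-0.07601, 0.07601, 0.703, 0.703i): ad − bc = (-0.07601)(0.703i) − (0.07601)(0.703) = (-0.05344 - 0.05344i) ≠ 0, so the state is entangled.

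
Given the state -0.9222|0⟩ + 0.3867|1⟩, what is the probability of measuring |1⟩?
0.1495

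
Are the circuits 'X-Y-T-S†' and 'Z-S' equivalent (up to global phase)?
No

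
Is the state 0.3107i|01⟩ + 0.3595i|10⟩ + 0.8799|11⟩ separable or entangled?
Entangled

Writing the state as a|00⟩ + b|01⟩ + c|10⟩ + d|11⟩, it is a product state iff ad − bc = 0.
Here (a, b, c, d) = (0, 0.3107i, 0.3595i, 0.8799): ad − bc = (0)(0.8799) − (0.3107i)(0.3595i) = 0.1117 ≠ 0, so the state is entangled.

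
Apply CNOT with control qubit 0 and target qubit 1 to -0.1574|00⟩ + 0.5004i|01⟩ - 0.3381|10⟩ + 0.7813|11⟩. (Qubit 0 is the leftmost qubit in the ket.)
-0.1574|00⟩ + 0.5004i|01⟩ + 0.7813|10⟩ - 0.3381|11⟩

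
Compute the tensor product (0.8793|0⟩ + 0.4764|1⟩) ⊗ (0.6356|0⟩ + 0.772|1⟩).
0.5589|00⟩ + 0.6788|01⟩ + 0.3028|10⟩ + 0.3678|11⟩

amp(|b₁b₂…⟩) = product of the factor amplitudes for bits b₁, b₂, …; only kets whose every factor amplitude is nonzero survive.
|00⟩: (0.8793)(0.6356) = 0.5589
|01⟩: (0.8793)(0.772) = 0.6788
|10⟩: (0.4764)(0.6356) = 0.3028
|11⟩: (0.4764)(0.772) = 0.3678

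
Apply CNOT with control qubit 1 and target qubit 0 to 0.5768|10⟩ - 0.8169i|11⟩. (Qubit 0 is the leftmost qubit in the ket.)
-0.8169i|01⟩ + 0.5768|10⟩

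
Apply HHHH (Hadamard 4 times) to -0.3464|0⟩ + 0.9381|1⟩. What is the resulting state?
-0.3464|0⟩ + 0.9381|1⟩

H² = I, so an even number of Hadamards cancels: H^4 = I and the state is unchanged.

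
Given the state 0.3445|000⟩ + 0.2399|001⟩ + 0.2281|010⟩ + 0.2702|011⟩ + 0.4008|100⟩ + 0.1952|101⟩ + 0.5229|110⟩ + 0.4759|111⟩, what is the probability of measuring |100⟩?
0.1606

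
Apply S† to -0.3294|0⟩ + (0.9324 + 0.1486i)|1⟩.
-0.3294|0⟩ + (0.1486 - 0.9324i)|1⟩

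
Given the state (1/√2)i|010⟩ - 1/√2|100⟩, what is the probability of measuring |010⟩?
1/2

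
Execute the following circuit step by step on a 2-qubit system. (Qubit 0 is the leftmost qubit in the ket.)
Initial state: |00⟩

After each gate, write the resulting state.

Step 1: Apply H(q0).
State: 1/√2|00⟩ + 1/√2|10⟩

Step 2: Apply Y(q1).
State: (1/√2)i|01⟩ + (1/√2)i|11⟩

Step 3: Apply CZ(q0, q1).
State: (1/√2)i|01⟩ - (1/√2)i|11⟩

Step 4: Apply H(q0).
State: i|11⟩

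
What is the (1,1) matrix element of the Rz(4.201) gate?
(-0.5053 + 0.863i)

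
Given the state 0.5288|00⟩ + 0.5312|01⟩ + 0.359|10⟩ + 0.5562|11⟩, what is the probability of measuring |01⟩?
0.2822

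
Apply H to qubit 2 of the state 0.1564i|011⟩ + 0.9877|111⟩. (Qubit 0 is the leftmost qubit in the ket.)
0.1106i|010⟩ - 0.1106i|011⟩ + 0.6984|110⟩ - 0.6984|111⟩

H on qubit 2 mixes each pair of kets that differ only in qubit 2: amplitudes (a, b) of (|…0…⟩, |…1…⟩) become ((a + b)/√2, (a − b)/√2). Kets absent from the input have amplitude 0.
(|010⟩, |011⟩): (a, b) = (0, 0.1564i) → (0.1106i, -0.1106i)
(|110⟩, |111⟩): (a, b) = (0, 0.9877) → (0.6984, -0.6984)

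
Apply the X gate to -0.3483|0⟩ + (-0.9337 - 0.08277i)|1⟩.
(-0.9337 - 0.08277i)|0⟩ - 0.3483|1⟩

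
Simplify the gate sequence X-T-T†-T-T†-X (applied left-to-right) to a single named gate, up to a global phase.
I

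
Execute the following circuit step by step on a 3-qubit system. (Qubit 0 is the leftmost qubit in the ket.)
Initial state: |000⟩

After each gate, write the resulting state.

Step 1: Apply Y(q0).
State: i|100⟩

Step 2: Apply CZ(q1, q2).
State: i|100⟩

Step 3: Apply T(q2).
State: i|100⟩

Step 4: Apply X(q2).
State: i|101⟩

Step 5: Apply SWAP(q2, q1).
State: i|110⟩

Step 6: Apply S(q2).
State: i|110⟩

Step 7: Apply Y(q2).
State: -|111⟩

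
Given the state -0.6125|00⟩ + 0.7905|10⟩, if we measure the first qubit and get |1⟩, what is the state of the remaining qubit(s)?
|0⟩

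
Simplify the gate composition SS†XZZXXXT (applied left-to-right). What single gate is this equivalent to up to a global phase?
T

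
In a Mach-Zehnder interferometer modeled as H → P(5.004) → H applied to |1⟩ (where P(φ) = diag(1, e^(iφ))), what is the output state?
(0.3563 + 0.4789i)|0⟩ + (0.6437 - 0.4789i)|1⟩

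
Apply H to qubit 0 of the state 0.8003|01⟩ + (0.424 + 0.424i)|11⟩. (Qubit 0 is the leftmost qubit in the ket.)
(0.8657 + 0.2998i)|01⟩ + (0.2661 - 0.2998i)|11⟩

H on qubit 0 mixes each pair of kets that differ only in qubit 0: amplitudes (a, b) of (|…0…⟩, |…1…⟩) become ((a + b)/√2, (a − b)/√2). Kets absent from the input have amplitude 0.
(|01⟩, |11⟩): (a, b) = (0.8003, (0.424 + 0.424i)) → ((0.8657 + 0.2998i), (0.2661 - 0.2998i))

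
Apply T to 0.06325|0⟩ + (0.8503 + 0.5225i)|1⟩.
0.06325|0⟩ + (0.2318 + 0.9707i)|1⟩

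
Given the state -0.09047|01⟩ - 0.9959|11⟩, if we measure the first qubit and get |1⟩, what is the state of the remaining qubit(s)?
-|1⟩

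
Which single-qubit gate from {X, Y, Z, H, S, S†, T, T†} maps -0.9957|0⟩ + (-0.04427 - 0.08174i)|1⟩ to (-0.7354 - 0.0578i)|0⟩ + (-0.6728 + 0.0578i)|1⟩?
H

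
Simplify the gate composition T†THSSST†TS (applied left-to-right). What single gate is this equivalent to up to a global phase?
H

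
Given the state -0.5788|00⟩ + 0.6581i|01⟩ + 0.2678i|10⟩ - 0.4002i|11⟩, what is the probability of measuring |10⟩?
0.07172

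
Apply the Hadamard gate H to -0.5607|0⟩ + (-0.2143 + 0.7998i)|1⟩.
(-0.548 + 0.5655i)|0⟩ + (-0.2449 - 0.5655i)|1⟩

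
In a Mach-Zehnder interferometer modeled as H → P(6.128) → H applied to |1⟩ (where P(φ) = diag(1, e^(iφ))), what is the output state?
(0.006009 + 0.07728i)|0⟩ + (0.994 - 0.07728i)|1⟩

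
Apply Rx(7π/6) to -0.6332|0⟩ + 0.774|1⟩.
(0.1639 - 0.7476i)|0⟩ + (-0.2003 + 0.6116i)|1⟩

Rx(7π/6) = [[cos(θ/2), −i·sin(θ/2)], [−i·sin(θ/2), cos(θ/2)]]; θ = 7π/6, cos(θ/2) ≈ -0.258819, sin(θ/2) ≈ 0.965926.
With a = amp(|0⟩) = -0.6332 and b = amp(|1⟩) = 0.774:
new amp(|0⟩) = (-0.258819)·a + (-0.965926i)·b = (0.1639 - 0.7476i)
new amp(|1⟩) = (-0.965926i)·a + (-0.258819)·b = (-0.2003 + 0.6116i)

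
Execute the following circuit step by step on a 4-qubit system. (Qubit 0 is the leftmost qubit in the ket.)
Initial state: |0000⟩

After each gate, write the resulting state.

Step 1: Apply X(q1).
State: |0100⟩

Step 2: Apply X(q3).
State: |0101⟩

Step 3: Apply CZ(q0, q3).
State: |0101⟩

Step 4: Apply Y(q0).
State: i|1101⟩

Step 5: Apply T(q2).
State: i|1101⟩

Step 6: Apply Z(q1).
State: -i|1101⟩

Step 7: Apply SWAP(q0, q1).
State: -i|1101⟩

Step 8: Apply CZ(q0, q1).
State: i|1101⟩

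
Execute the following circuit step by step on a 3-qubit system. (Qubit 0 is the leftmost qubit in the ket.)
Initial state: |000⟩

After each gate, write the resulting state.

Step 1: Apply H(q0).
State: 1/√2|000⟩ + 1/√2|100⟩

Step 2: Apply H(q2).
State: 1/2|000⟩ + 1/2|001⟩ + 1/2|100⟩ + 1/2|101⟩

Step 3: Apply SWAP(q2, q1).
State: 1/2|000⟩ + 1/2|010⟩ + 1/2|100⟩ + 1/2|110⟩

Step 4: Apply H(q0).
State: 1/√2|000⟩ + 1/√2|010⟩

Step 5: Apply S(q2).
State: 1/√2|000⟩ + 1/√2|010⟩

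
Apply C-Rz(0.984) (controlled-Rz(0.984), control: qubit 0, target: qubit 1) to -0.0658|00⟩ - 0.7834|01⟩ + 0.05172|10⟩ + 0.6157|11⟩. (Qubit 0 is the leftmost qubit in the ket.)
-0.0658|00⟩ - 0.7834|01⟩ + (0.04559 - 0.02443i)|10⟩ + (0.5427 + 0.2909i)|11⟩

C-Rz(0.984) leaves the control-|0⟩ kets |00⟩, |01⟩ unchanged and applies Rz(0.984) to qubit 1 on the control-|1⟩ pair (|10⟩, |11⟩).
Rz(0.984) = [[e^(−iθ/2), 0], [0, e^(iθ/2)]] with e^(±iθ/2) = cos(θ/2) ± i·sin(θ/2); θ = 0.984, cos(θ/2) ≈ 0.88139, sin(θ/2) ≈ 0.47239.
With a = amp(|10⟩) = 0.05172 and b = amp(|11⟩) = 0.6157:
new amp(|10⟩) = (0.88139 - 0.47239i)·a = (0.04559 - 0.02443i)
new amp(|11⟩) = (0.88139 + 0.47239i)·b = (0.5427 + 0.2909i)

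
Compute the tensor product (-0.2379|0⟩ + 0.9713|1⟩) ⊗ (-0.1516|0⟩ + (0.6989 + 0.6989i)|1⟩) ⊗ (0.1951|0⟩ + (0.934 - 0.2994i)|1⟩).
0.007036|000⟩ + (0.03369 - 0.0108i)|001⟩ + (-0.03244 - 0.03244i)|010⟩ + (-0.2051 - 0.1055i)|011⟩ - 0.02873|100⟩ + (-0.1375 + 0.04409i)|101⟩ + (0.1324 + 0.1324i)|110⟩ + (0.8373 + 0.4308i)|111⟩

amp(|b₁b₂…⟩) = product of the factor amplitudes for bits b₁, b₂, …; only kets whose every factor amplitude is nonzero survive.
|000⟩: (-0.2379)(-0.1516)(0.1951) = 0.007036
|001⟩: (-0.2379)(-0.1516)(0.934 - 0.2994i) = (0.03369 - 0.0108i)
|010⟩: (-0.2379)(0.6989 + 0.6989i)(0.1951) = (-0.03244 - 0.03244i)
|011⟩: (-0.2379)(0.6989 + 0.6989i)(0.934 - 0.2994i) = (-0.2051 - 0.1055i)
|100⟩: (0.9713)(-0.1516)(0.1951) = -0.02873
|101⟩: (0.9713)(-0.1516)(0.934 - 0.2994i) = (-0.1375 + 0.04409i)
|110⟩: (0.9713)(0.6989 + 0.6989i)(0.1951) = (0.1324 + 0.1324i)
|111⟩: (0.9713)(0.6989 + 0.6989i)(0.934 - 0.2994i) = (0.8373 + 0.4308i)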